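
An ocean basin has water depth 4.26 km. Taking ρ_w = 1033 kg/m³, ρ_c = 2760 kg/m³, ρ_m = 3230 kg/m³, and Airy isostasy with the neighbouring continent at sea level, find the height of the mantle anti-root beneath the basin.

Balancing pressure at the compensation depth: replacing crust with seawater at the top is compensated by replacing crust with mantle at the base: d (ρ_c − ρ_w) = a (ρ_m − ρ_c).
a = d (ρ_c − ρ_w)/(ρ_m − ρ_c) = 4.26 km × 1727/470 = 15.7 km.

15.7 km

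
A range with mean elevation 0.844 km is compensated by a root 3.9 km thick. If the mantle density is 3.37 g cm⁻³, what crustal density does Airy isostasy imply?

2.77 g cm⁻³

ρ_c h = (ρ_m − ρ_c) r → ρ_c (h + r) = ρ_m r → ρ_c = ρ_m r / (h + r).
ρ_c = 3.37 × 3.9 km / (0.844 km + 3.9 km) = 2.77 g cm⁻³.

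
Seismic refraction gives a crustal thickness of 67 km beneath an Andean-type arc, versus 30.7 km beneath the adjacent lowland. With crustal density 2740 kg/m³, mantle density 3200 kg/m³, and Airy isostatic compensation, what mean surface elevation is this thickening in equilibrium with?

5.22 km

Excess crust Δ = 67 km − 30.7 km = 36.3 km, split between elevation h and root r with h + r = Δ.
Airy balance ρ_c h = (ρ_m − ρ_c) r gives r = h ρ_c/(ρ_m − ρ_c), so h (1 + ρ_c/(ρ_m − ρ_c)) = Δ, i.e. h = Δ (ρ_m − ρ_c)/ρ_m.
h = 36.3 km × 460/3200 = 5.22 km.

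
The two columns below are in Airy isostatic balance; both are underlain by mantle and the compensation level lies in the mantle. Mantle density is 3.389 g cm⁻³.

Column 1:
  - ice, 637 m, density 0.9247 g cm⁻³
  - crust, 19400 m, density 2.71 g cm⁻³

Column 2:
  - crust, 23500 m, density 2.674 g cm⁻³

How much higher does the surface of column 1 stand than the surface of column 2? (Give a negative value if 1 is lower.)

For any compensation level in the mantle, the mantle terms cancel and isostasy reduces to e = (Σt_1 − Σt_2) − (Σ(ρt)_1 − Σ(ρt)_2) / ρ_m.
Σt_1 = 20037 m; Σt_2 = 23500 m; Σ(ρt)_1 = 53163.0339; Σ(ρt)_2 = 62839 (in m·g cm⁻³).
e = (20037 − 23500) − (53163.0339 − 62839) / 3.389 = −608 m.

−608 m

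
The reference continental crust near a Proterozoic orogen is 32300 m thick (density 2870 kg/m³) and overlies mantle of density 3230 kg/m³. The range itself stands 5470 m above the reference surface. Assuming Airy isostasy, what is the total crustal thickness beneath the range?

81400 m

Root depth r = h ρ_c / (ρ_m − ρ_c) = 5470 m × 2870 / 360 = 43610 m.
Total thickness = T + h + r = 32300 m + 5470 m + 43610 m = 81400 m.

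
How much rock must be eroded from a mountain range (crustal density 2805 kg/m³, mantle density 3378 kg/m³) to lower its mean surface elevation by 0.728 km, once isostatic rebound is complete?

Net drop Δ = e − u = e − e ρ_c/ρ_m = e (ρ_m − ρ_c)/ρ_m.
e = Δ ρ_m/(ρ_m − ρ_c) = 0.728 km × 3378/573 = 4.29 km.

4.29 km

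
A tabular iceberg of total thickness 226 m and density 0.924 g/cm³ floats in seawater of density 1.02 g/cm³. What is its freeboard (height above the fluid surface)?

21.3 m

Floating equilibrium: submerged depth d = t ρ_obj/ρ_fluid = 226 m × 0.924/1.02 = 204.7 m.
Freeboard = t − d = 226 m − 204.7 m = 21.3 m.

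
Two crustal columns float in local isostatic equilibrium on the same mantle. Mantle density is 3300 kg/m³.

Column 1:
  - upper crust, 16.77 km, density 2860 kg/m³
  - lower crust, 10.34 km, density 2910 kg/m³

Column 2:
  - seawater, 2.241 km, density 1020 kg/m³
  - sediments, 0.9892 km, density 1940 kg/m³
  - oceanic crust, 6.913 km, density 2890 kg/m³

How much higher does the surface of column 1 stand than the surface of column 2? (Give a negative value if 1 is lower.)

0.643 km

For any compensation level in the mantle, the mantle terms cancel and isostasy reduces to e = (Σt_1 − Σt_2) − (Σ(ρt)_1 − Σ(ρt)_2) / ρ_m.
Σt_1 = 27.11 km; Σt_2 = 10.1432 km; Σ(ρt)_1 = 78051.6; Σ(ρt)_2 = 24183.438 (in km·kg/m³).
e = (27.11 − 10.1432) − (78051.6 − 24183.438) / 3300 = 0.643 km.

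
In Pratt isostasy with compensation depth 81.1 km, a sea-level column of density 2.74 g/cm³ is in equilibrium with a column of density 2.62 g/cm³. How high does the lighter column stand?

ρ_ref D = ρ (D + h) → h = D (ρ_ref − ρ)/ρ.
h = 81.1 km × (2.74 − 2.62)/2.62 = 3.71 km.

3.71 km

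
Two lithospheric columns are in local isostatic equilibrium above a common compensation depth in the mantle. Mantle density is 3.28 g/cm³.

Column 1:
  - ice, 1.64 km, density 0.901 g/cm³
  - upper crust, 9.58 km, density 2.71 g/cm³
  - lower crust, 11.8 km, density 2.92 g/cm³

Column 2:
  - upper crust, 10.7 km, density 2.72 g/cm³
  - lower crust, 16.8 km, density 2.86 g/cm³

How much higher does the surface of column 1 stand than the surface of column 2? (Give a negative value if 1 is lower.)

0.171 km

For any compensation level in the mantle, the mantle terms cancel and isostasy reduces to e = (Σt_1 − Σt_2) − (Σ(ρt)_1 − Σ(ρt)_2) / ρ_m.
Σt_1 = 23.02 km; Σt_2 = 27.5 km; Σ(ρt)_1 = 61.89544; Σ(ρt)_2 = 77.152 (in km·g/cm³).
e = (23.02 − 27.5) − (61.89544 − 77.152) / 3.28 = 0.171 km.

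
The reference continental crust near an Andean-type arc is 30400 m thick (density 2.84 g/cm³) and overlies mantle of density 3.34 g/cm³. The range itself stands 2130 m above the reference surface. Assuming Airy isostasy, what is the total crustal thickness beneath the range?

Root depth r = h ρ_c / (ρ_m − ρ_c) = 2130 m × 2.84 / 0.5 = 12100 m.
Total thickness = T + h + r = 30400 m + 2130 m + 12100 m = 44600 m.

44600 m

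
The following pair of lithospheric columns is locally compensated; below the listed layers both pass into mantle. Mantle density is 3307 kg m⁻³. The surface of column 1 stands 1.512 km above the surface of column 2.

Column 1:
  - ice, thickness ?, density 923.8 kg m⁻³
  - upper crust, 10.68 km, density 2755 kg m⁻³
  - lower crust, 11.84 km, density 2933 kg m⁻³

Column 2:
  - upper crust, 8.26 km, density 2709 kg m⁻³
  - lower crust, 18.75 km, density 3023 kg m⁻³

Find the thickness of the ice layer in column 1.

Take the compensation level at the base of the deeper column (depth z_c below the surface of column 1) and equate Σ ρ_i t_i down to z_c; mantle fills any gap and the z_c terms cancel.
Column 1: x×923.8 + 10.68×2755 + 11.84×2933 + (z_c − 22.52 − x)×3307
Column 2: 1.512×0 + 8.26×2709 + 18.75×3023 + (z_c − 1.512 − 27.01)×3307
The z_c×3307 term appears on both sides and cancels. Collect the known terms of each column as K = Σ(ρt)_known − 3307 × (depth of known layers): K_1 = 64150.12 − 3307×22.52 = −10323.52; K_2 = 79057.59 − 3307×(1.512 + 27.01) = −15264.664.
Balance: K_1 − x×(3307 − 923.8) = K_2, so x = (K_1 − K_2)/(3307 − 923.8) = 4941.14/2383.2 = 2.07 km.

2.07 km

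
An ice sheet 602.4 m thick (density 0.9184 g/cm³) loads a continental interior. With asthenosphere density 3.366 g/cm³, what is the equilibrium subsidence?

164 m

By Archimedes' principle applied to the lithosphere: the ice load ρ_ice t is balanced by mantle displaced below, ρ_m s.
s = t ρ_ice / ρ_m = 602.4 m × 0.9184/3.366 = 164 m.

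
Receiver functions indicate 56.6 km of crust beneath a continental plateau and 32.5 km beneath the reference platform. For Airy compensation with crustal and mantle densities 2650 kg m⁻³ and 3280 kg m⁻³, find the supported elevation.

Excess crust Δ = 56.6 km − 32.5 km = 24.1 km, split between elevation h and root r with h + r = Δ.
Airy balance ρ_c h = (ρ_m − ρ_c) r gives r = h ρ_c/(ρ_m − ρ_c), so h (1 + ρ_c/(ρ_m − ρ_c)) = Δ, i.e. h = Δ (ρ_m − ρ_c)/ρ_m.
h = 24.1 km × 630/3280 = 4.63 km.

4.63 km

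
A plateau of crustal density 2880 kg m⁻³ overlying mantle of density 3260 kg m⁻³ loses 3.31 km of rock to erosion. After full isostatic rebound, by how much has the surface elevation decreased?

0.386 km

Rebound u = e ρ_c/ρ_m = 3.31 km × 2880/3260 = 2.924 km.
Net surface drop = e − u = 3.31 km − 2.924 km = e (ρ_m − ρ_c)/ρ_m = 0.386 km.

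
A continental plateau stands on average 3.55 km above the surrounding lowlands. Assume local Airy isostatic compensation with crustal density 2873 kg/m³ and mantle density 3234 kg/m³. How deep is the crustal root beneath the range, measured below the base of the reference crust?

28.3 km

Equating mass per unit area of the two columns: the weight of the topography is balanced by the buoyancy of the root, ρ_c h = (ρ_m − ρ_c) r.
r = h · ρ_c / (ρ_m − ρ_c) = 3.55 km × 2873 / (3234 − 2873) = 28.3 km.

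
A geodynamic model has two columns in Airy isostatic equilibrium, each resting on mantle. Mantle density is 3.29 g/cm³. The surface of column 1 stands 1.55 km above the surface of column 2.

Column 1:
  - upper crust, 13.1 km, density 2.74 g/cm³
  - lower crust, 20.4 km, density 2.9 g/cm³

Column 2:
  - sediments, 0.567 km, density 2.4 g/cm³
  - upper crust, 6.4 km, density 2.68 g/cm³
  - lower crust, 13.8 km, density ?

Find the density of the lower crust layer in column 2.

2.88 g/cm³

Take the compensation level at the base of the deeper column (depth z_c below the surface of column 1) and equate Σ ρ_i t_i down to z_c; mantle fills any gap and the z_c terms cancel.
Column 1: 13.1×2.74 + 20.4×2.9 + (z_c − 33.5)×3.29
Column 2: 1.55×0 + 0.567×2.4 + 6.4×2.68 + 13.8×ρ + (z_c − 1.55 − 20.767)×3.29
The z_c×3.29 term appears on both sides and cancels. Collect the known terms of each column as K = Σ(ρt)_known − 3.29 × (depth of known layers): K_1 = 95.054 − 3.29×33.5 = −15.161; K_2 = 18.5128 − 3.29×(1.55 + 20.767) = −54.91013.
Balance: K_1 = K_2 + 13.8×ρ, so ρ = (K_1 − K_2)/13.8 = 39.7491/13.8 = 2.88 g/cm³.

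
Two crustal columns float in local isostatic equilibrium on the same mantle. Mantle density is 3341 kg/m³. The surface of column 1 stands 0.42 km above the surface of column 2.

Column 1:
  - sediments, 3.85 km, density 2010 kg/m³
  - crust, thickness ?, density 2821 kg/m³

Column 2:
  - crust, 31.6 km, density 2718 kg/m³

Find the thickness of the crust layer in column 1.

Take the compensation level at the base of the deeper column (depth z_c below the surface of column 1) and equate Σ ρ_i t_i down to z_c; mantle fills any gap and the z_c terms cancel.
Column 1: 3.85×2010 + x×2821 + (z_c − 3.85 − x)×3341
Column 2: 0.42×0 + 31.6×2718 + (z_c − 0.42 − 31.6)×3341
The z_c×3341 term appears on both sides and cancels. Collect the known terms of each column as K = Σ(ρt)_known − 3341 × (depth of known layers): K_1 = 7738.5 − 3341×3.85 = −5124.35; K_2 = 85888.8 − 3341×(0.42 + 31.6) = −21090.02.
Balance: K_1 − x×(3341 − 2821) = K_2, so x = (K_1 − K_2)/(3341 − 2821) = 15965.7/520 = 30.7 km.

30.7 km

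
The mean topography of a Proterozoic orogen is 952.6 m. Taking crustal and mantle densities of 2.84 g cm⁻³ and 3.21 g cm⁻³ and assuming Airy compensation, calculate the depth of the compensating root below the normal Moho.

7310 m

By Archimedes' principle applied to the lithosphere: the weight of the topography is balanced by the buoyancy of the root, ρ_c h = (ρ_m − ρ_c) r.
r = h · ρ_c / (ρ_m − ρ_c) = 952.6 m × 2.84 / (3.21 − 2.84) = 7310 m.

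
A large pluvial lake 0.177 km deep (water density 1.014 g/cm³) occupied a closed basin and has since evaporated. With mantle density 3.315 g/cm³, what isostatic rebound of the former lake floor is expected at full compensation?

u = d ρ_w/ρ_m = 0.177 km × 1.014/3.315 = 0.0541 km.

0.0541 km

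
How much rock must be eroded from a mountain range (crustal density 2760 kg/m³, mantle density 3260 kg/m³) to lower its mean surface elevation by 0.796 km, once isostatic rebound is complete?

Net drop Δ = e − u = e − e ρ_c/ρ_m = e (ρ_m − ρ_c)/ρ_m.
e = Δ ρ_m/(ρ_m − ρ_c) = 0.796 km × 3260/500 = 5.19 km.

5.19 km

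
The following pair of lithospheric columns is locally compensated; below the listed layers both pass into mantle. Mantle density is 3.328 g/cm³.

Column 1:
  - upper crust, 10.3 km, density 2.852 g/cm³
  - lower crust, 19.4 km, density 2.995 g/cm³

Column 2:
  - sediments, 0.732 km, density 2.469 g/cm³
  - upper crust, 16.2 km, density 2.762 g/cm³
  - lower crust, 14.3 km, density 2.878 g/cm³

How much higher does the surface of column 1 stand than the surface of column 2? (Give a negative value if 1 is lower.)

−1.46 km

For any compensation level in the mantle, the mantle terms cancel and isostasy reduces to e = (Σt_1 − Σt_2) − (Σ(ρt)_1 − Σ(ρt)_2) / ρ_m.
Σt_1 = 29.7 km; Σt_2 = 31.232 km; Σ(ρt)_1 = 87.4786; Σ(ρt)_2 = 87.707108 (in km·g/cm³).
e = (29.7 − 31.232) − (87.4786 − 87.707108) / 3.328 = −1.46 km.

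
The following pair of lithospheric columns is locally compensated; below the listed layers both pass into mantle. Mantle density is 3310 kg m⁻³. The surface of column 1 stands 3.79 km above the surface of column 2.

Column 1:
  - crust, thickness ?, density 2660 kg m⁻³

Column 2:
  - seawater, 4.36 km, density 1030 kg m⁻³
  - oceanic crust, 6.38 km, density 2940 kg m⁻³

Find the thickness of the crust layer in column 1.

Take the compensation level at the base of the deeper column (depth z_c below the surface of column 1) and equate Σ ρ_i t_i down to z_c; mantle fills any gap and the z_c terms cancel.
Column 1: x×2660 + (z_c − 0 − x)×3310
Column 2: 3.79×0 + 4.36×1030 + 6.38×2940 + (z_c − 3.79 − 10.74)×3310
The z_c×3310 term appears on both sides and cancels. Collect the known terms of each column as K = Σ(ρt)_known − 3310 × (depth of known layers): K_1 = 0 − 3310×0 = 0; K_2 = 23248 − 3310×(3.79 + 10.74) = −24846.3.
Balance: K_1 − x×(3310 − 2660) = K_2, so x = (K_1 − K_2)/(3310 − 2660) = 24846.3/650 = 38.2 km.

38.2 km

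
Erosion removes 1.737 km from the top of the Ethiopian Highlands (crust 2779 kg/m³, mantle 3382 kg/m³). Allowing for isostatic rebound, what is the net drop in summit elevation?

0.31 km

Rebound u = e ρ_c/ρ_m = 1.737 km × 2779/3382 = 1.427 km.
Net surface drop = e − u = 1.737 km − 1.427 km = e (ρ_m − ρ_c)/ρ_m = 0.31 km.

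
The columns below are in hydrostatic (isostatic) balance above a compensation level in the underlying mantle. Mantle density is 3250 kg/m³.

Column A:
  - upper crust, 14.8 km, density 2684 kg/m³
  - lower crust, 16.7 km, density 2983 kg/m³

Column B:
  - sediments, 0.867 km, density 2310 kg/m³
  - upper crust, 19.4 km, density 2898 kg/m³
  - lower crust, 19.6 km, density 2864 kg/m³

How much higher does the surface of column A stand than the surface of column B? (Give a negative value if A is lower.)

−0.73 km

For any compensation level in the mantle, the mantle terms cancel and isostasy reduces to e = (Σt_A − Σt_B) − (Σ(ρt)_A − Σ(ρt)_B) / ρ_m.
Σt_A = 31.5 km; Σt_B = 39.867 km; Σ(ρt)_A = 89539.3; Σ(ρt)_B = 114358.37 (in km·kg/m³).
e = (31.5 − 39.867) − (89539.3 − 114358.37) / 3250 = −0.73 km.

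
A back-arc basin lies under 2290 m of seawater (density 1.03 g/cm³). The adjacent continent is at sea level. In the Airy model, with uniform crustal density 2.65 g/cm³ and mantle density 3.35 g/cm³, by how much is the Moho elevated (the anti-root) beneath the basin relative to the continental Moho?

5300 m

In Airy isostatic equilibrium: replacing crust with seawater at the top is compensated by replacing crust with mantle at the base: d (ρ_c − ρ_w) = a (ρ_m − ρ_c).
a = d (ρ_c − ρ_w)/(ρ_m − ρ_c) = 2290 m × 1.62/0.7 = 5300 m.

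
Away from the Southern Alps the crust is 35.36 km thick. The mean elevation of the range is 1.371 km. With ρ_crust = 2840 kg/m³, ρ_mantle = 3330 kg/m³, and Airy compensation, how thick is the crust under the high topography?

44.7 km

Root depth r = h ρ_c / (ρ_m − ρ_c) = 1.371 km × 2840 / 490 = 7.946 km.
Total thickness = T + h + r = 35.36 km + 1.371 km + 7.946 km = 44.7 km.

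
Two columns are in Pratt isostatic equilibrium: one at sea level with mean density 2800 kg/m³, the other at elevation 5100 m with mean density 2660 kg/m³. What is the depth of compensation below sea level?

96900 m

ρ_ref D = ρ (D + h) → D (ρ_ref − ρ) = ρ h.
D = ρ h/(ρ_ref − ρ) = 2660 × 5100 m/(2800 − 2660) = 96900 m.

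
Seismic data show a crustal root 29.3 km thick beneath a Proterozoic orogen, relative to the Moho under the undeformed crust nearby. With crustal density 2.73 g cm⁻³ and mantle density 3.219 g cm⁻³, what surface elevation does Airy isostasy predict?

Balancing pressure at the compensation depth: ρ_c h = (ρ_m − ρ_c) r.
h = r (ρ_m − ρ_c) / ρ_c = 29.3 km × (3.219 − 2.73) / 2.73 = 5.25 km.

5.25 km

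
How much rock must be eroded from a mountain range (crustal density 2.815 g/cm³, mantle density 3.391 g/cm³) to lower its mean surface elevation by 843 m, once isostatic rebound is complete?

Net drop Δ = e − u = e − e ρ_c/ρ_m = e (ρ_m − ρ_c)/ρ_m.
e = Δ ρ_m/(ρ_m − ρ_c) = 843 m × 3.391/0.576 = 4960 m.

4960 m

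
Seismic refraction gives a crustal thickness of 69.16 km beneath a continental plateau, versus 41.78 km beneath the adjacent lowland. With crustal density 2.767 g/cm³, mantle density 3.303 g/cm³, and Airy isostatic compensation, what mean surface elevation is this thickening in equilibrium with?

4.44 km

Excess crust Δ = 69.16 km − 41.78 km = 27.38 km, split between elevation h and root r with h + r = Δ.
Airy balance ρ_c h = (ρ_m − ρ_c) r gives r = h ρ_c/(ρ_m − ρ_c), so h (1 + ρ_c/(ρ_m − ρ_c)) = Δ, i.e. h = Δ (ρ_m − ρ_c)/ρ_m.
h = 27.38 km × 0.536/3.303 = 4.44 km.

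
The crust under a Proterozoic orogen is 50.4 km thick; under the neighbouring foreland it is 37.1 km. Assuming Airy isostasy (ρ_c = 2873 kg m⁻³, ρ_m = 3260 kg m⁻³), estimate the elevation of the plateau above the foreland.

Excess crust Δ = 50.4 km − 37.1 km = 13.3 km, split between elevation h and root r with h + r = Δ.
Airy balance ρ_c h = (ρ_m − ρ_c) r gives r = h ρ_c/(ρ_m − ρ_c), so h (1 + ρ_c/(ρ_m − ρ_c)) = Δ, i.e. h = Δ (ρ_m − ρ_c)/ρ_m.
h = 13.3 km × 387/3260 = 1.58 km.

1.58 km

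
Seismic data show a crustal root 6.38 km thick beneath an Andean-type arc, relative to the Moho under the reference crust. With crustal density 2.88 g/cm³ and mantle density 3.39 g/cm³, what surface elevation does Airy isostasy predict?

1.13 km

In Airy isostatic equilibrium: ρ_c h = (ρ_m − ρ_c) r.
h = r (ρ_m − ρ_c) / ρ_c = 6.38 km × (3.39 − 2.88) / 2.88 = 1.13 km.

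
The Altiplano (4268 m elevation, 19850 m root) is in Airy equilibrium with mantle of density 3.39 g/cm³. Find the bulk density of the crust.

ρ_c h = (ρ_m − ρ_c) r → ρ_c (h + r) = ρ_m r → ρ_c = ρ_m r / (h + r).
ρ_c = 3.39 × 19850 m / (4268 m + 19850 m) = 2.79 g/cm³.

2.79 g/cm³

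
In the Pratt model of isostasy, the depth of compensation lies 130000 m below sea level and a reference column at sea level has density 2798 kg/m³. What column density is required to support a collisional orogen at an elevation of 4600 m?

Pratt balance: ρ_ref D = ρ (D + h).
ρ = ρ_ref D/(D + h) = 2798 × 130000 m/(130000 m + 4600 m) = 2700 kg/m³.

2700 kg/m³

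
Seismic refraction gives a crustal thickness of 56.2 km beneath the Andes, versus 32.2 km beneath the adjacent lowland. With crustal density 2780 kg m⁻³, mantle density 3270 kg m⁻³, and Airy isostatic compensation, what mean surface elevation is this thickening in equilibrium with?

3.6 km

Excess crust Δ = 56.2 km − 32.2 km = 24 km, split between elevation h and root r with h + r = Δ.
Airy balance ρ_c h = (ρ_m − ρ_c) r gives r = h ρ_c/(ρ_m − ρ_c), so h (1 + ρ_c/(ρ_m − ρ_c)) = Δ, i.e. h = Δ (ρ_m − ρ_c)/ρ_m.
h = 24 km × 490/3270 = 3.6 km.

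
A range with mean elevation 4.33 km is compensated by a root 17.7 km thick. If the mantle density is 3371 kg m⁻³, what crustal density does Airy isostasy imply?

ρ_c h = (ρ_m − ρ_c) r → ρ_c (h + r) = ρ_m r → ρ_c = ρ_m r / (h + r).
ρ_c = 3371 × 17.7 km / (4.33 km + 17.7 km) = 2710 kg m⁻³.

2710 kg m⁻³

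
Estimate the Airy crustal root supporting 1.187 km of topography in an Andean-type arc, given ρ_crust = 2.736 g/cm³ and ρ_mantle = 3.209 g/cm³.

By Archimedes' principle applied to the lithosphere: the weight of the topography is balanced by the buoyancy of the root, ρ_c h = (ρ_m − ρ_c) r.
r = h · ρ_c / (ρ_m − ρ_c) = 1.187 km × 2.736 / (3.209 − 2.736) = 6.87 km.

6.87 km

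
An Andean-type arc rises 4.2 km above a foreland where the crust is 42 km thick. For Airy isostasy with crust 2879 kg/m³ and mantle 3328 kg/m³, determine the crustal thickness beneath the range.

Root depth r = h ρ_c / (ρ_m − ρ_c) = 4.2 km × 2879 / 449 = 26.93 km.
Total thickness = T + h + r = 42 km + 4.2 km + 26.93 km = 73.1 km.

73.1 km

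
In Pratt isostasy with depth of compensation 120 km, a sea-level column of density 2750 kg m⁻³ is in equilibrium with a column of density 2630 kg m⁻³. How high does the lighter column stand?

ρ_ref D = ρ (D + h) → h = D (ρ_ref − ρ)/ρ.
h = 120 km × (2750 − 2630)/2630 = 5.48 km.

5.48 km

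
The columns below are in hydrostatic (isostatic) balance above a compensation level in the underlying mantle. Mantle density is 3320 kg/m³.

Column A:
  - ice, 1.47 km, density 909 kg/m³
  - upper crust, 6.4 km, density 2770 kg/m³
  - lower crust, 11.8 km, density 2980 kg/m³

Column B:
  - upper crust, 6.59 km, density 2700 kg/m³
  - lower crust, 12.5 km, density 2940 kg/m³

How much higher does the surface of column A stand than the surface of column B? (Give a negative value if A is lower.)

For any compensation level in the mantle, the mantle terms cancel and isostasy reduces to e = (Σt_A − Σt_B) − (Σ(ρt)_A − Σ(ρt)_B) / ρ_m.
Σt_A = 19.67 km; Σt_B = 19.09 km; Σ(ρt)_A = 54228.23; Σ(ρt)_B = 54543 (in km·kg/m³).
e = (19.67 − 19.09) − (54228.23 − 54543) / 3320 = 0.675 km.

0.675 km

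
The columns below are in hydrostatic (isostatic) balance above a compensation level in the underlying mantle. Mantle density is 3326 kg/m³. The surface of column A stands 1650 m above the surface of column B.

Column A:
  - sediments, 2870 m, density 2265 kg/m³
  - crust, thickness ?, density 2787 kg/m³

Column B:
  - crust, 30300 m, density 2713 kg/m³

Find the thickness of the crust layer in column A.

39000 m

Take the compensation level at the base of the deeper column (depth z_c below the surface of column A) and equate Σ ρ_i t_i down to z_c; mantle fills any gap and the z_c terms cancel.
Column A: 2870×2265 + x×2787 + (z_c − 2870 − x)×3326
Column B: 1650×0 + 30300×2713 + (z_c − 1650 − 30300)×3326
The z_c×3326 term appears on both sides and cancels. Collect the known terms of each column as K = Σ(ρt)_known − 3326 × (depth of known layers): K_A = 6500550 − 3326×2870 = −3045070; K_B = 82203900 − 3326×(1650 + 30300) = −24061800.
Balance: K_A − x×(3326 − 2787) = K_B, so x = (K_A − K_B)/(3326 − 2787) = 21016700/539 = 39000 m.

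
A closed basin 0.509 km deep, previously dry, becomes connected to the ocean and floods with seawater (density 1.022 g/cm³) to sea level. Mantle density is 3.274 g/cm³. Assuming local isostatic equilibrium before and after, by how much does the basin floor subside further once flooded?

0.231 km

After flooding the water column is d + s deep. Its weight must equal the weight of mantle displaced by the extra subsidence s: (d + s) ρ_w = s ρ_m.
s = d ρ_w / (ρ_m − ρ_w) = 0.509 km × 1.022/(3.274 − 1.022) = 0.231 km.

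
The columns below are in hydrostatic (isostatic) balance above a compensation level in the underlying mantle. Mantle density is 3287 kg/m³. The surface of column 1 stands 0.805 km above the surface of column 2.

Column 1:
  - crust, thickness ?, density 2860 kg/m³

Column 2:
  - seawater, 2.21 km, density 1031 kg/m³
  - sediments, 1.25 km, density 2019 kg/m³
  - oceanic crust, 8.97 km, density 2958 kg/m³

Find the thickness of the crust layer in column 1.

Take the compensation level at the base of the deeper column (depth z_c below the surface of column 1) and equate Σ ρ_i t_i down to z_c; mantle fills any gap and the z_c terms cancel.
Column 1: x×2860 + (z_c − 0 − x)×3287
Column 2: 0.805×0 + 2.21×1031 + 1.25×2019 + 8.97×2958 + (z_c − 0.805 − 12.43)×3287
The z_c×3287 term appears on both sides and cancels. Collect the known terms of each column as K = Σ(ρt)_known − 3287 × (depth of known layers): K_1 = 0 − 3287×0 = 0; K_2 = 31335.52 − 3287×(0.805 + 12.43) = −12167.925.
Balance: K_1 − x×(3287 − 2860) = K_2, so x = (K_1 − K_2)/(3287 − 2860) = 12167.9/427 = 28.5 km.

28.5 km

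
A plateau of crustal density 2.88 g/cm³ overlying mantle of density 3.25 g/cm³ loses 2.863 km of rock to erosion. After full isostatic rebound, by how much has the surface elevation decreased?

0.326 km

Rebound u = e ρ_c/ρ_m = 2.863 km × 2.88/3.25 = 2.537 km.
Net surface drop = e − u = 2.863 km − 2.537 km = e (ρ_m − ρ_c)/ρ_m = 0.326 km.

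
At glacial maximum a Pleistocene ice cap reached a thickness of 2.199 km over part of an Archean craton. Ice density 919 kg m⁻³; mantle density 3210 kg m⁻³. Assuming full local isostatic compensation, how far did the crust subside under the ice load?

0.63 km

Isostatic balance requires: the ice load ρ_ice t is balanced by mantle displaced below, ρ_m s.
s = t ρ_ice / ρ_m = 2.199 km × 919/3210 = 0.63 km.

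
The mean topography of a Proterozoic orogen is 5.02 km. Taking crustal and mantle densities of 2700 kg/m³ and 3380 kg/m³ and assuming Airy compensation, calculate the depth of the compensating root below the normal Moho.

19.9 km

By Archimedes' principle applied to the lithosphere: the weight of the topography is balanced by the buoyancy of the root, ρ_c h = (ρ_m − ρ_c) r.
r = h · ρ_c / (ρ_m − ρ_c) = 5.02 km × 2700 / (3380 − 2700) = 19.9 km.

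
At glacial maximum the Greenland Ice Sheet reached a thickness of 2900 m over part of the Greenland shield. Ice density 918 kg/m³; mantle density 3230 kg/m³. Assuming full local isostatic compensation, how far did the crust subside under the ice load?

By Archimedes' principle applied to the lithosphere: the ice load ρ_ice t is balanced by mantle displaced below, ρ_m s.
s = t ρ_ice / ρ_m = 2900 m × 918/3230 = 824 m.

824 m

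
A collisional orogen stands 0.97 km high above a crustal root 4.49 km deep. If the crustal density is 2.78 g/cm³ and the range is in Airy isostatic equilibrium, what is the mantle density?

Airy balance: ρ_c h = (ρ_m − ρ_c) r → ρ_m = ρ_c (1 + h/r).
ρ_m = 2.78 × (1 + 0.97 km/4.49 km) = 3.38 g/cm³.

3.38 g/cm³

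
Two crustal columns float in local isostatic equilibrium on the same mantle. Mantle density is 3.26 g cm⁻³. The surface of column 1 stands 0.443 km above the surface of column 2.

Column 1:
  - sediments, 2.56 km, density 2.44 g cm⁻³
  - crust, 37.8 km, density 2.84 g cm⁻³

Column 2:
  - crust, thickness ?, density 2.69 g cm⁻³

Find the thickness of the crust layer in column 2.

29 km

Take the compensation level at the base of the deeper column (depth z_c below the surface of column 1) and equate Σ ρ_i t_i down to z_c; mantle fills any gap and the z_c terms cancel.
Column 1: 2.56×2.44 + 37.8×2.84 + (z_c − 40.36)×3.26
Column 2: 0.443×0 + x×2.69 + (z_c − 0.443 − 0 − x)×3.26
The z_c×3.26 term appears on both sides and cancels. Collect the known terms of each column as K = Σ(ρt)_known − 3.26 × (depth of known layers): K_1 = 113.5984 − 3.26×40.36 = −17.9752; K_2 = 0 − 3.26×(0.443 + 0) = −1.44418.
Balance: K_1 = K_2 − x×(3.26 − 2.69), so x = (K_2 − K_1)/(3.26 − 2.69) = 16.531/0.57 = 29 km.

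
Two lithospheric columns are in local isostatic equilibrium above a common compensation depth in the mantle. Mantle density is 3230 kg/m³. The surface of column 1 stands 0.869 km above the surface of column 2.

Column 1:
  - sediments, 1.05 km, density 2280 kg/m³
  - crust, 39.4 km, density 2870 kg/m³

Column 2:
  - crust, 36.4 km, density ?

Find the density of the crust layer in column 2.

2890 kg/m³

Take the compensation level at the base of the deeper column (depth z_c below the surface of column 1) and equate Σ ρ_i t_i down to z_c; mantle fills any gap and the z_c terms cancel.
Column 1: 1.05×2280 + 39.4×2870 + (z_c − 40.45)×3230
Column 2: 0.869×0 + 36.4×ρ + (z_c − 0.869 − 36.4)×3230
The z_c×3230 term appears on both sides and cancels. Collect the known terms of each column as K = Σ(ρt)_known − 3230 × (depth of known layers): K_1 = 115472 − 3230×40.45 = −15181.5; K_2 = 0 − 3230×(0.869 + 36.4) = −120378.87.
Balance: K_1 = K_2 + 36.4×ρ, so ρ = (K_1 − K_2)/36.4 = 105197/36.4 = 2890 kg/m³.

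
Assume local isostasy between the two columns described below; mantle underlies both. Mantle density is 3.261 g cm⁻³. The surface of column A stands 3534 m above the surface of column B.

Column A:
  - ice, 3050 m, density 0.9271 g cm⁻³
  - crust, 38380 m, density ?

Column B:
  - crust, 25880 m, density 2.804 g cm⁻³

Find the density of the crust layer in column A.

2.84 g cm⁻³

Take the compensation level at the base of the deeper column (depth z_c below the surface of column A) and equate Σ ρ_i t_i down to z_c; mantle fills any gap and the z_c terms cancel.
Column A: 3050×0.9271 + 38380×ρ + (z_c − 41430)×3.261
Column B: 3534×0 + 25880×2.804 + (z_c − 3534 − 25880)×3.261
The z_c×3.261 term appears on both sides and cancels. Collect the known terms of each column as K = Σ(ρt)_known − 3.261 × (depth of known layers): K_A = 2827.655 − 3.261×41430 = −132275.575; K_B = 72567.52 − 3.261×(3534 + 25880) = −23351.534.
Balance: K_A + 38380×ρ = K_B, so ρ = (K_B − K_A)/38380 = 108924/38380 = 2.84 g cm⁻³.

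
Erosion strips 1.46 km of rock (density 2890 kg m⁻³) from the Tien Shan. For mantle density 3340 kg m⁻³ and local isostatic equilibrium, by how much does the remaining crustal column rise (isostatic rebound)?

1.26 km

Unloading: uplift u = e ρ_c/ρ_m = 1.46 km × 2890/3340 = 1.26 km.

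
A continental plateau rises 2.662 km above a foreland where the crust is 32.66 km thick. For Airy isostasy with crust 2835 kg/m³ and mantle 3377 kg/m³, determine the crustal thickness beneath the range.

Root depth r = h ρ_c / (ρ_m − ρ_c) = 2.662 km × 2835 / 542 = 13.92 km.
Total thickness = T + h + r = 32.66 km + 2.662 km + 13.92 km = 49.2 km.

49.2 km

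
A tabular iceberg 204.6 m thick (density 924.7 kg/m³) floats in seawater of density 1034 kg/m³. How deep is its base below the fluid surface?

183 m

Draft d = t ρ_obj/ρ_fluid = 204.6 m × 924.7/1034 = 183 m.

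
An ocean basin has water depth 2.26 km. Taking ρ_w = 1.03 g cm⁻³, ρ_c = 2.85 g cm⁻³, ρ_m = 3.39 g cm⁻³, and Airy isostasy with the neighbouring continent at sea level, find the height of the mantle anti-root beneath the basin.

Balancing pressure at the compensation depth: replacing crust with seawater at the top is compensated by replacing crust with mantle at the base: d (ρ_c − ρ_w) = a (ρ_m − ρ_c).
a = d (ρ_c − ρ_w)/(ρ_m − ρ_c) = 2.26 km × 1.82/0.54 = 7.62 km.

7.62 km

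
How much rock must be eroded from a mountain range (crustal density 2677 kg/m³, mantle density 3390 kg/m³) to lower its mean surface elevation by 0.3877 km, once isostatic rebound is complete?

Net drop Δ = e − u = e − e ρ_c/ρ_m = e (ρ_m − ρ_c)/ρ_m.
e = Δ ρ_m/(ρ_m − ρ_c) = 0.3877 km × 3390/713 = 1.84 km.

1.84 km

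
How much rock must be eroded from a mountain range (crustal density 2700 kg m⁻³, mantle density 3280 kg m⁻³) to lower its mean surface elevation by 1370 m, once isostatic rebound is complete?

Net drop Δ = e − u = e − e ρ_c/ρ_m = e (ρ_m − ρ_c)/ρ_m.
e = Δ ρ_m/(ρ_m − ρ_c) = 1370 m × 3280/580 = 7750 m.

7750 m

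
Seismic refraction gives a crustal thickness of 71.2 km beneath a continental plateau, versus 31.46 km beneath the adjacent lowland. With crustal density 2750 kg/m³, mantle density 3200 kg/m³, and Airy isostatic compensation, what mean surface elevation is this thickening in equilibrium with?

5.59 km

Excess crust Δ = 71.2 km − 31.46 km = 39.74 km, split between elevation h and root r with h + r = Δ.
Airy balance ρ_c h = (ρ_m − ρ_c) r gives r = h ρ_c/(ρ_m − ρ_c), so h (1 + ρ_c/(ρ_m − ρ_c)) = Δ, i.e. h = Δ (ρ_m − ρ_c)/ρ_m.
h = 39.74 km × 450/3200 = 5.59 km.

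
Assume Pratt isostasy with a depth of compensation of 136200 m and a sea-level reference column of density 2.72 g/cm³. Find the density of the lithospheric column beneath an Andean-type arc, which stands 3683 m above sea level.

2.65 g/cm³

Pratt balance: ρ_ref D = ρ (D + h).
ρ = ρ_ref D/(D + h) = 2.72 × 136200 m/(136200 m + 3683 m) = 2.65 g/cm³.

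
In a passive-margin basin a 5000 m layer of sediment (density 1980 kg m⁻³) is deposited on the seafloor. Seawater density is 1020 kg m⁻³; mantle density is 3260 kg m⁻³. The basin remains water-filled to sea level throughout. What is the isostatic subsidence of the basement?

Submarine loading: the sediment displaces seawater, and the subsidence is in turn flooded, so s (ρ_m − ρ_w) = t (ρ_sed − ρ_w).
s = 5000 m × (1980 − 1020) / (3260 − 1020) = 2140 m.

2140 m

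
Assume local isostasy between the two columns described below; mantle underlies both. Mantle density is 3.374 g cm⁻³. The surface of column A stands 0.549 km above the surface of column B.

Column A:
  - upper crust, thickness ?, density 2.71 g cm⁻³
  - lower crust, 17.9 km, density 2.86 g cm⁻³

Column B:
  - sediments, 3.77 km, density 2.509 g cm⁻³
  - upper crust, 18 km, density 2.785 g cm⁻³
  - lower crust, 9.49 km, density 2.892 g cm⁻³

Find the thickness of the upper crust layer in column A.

16.7 km

Take the compensation level at the base of the deeper column (depth z_c below the surface of column A) and equate Σ ρ_i t_i down to z_c; mantle fills any gap and the z_c terms cancel.
Column A: x×2.71 + 17.9×2.86 + (z_c − 17.9 − x)×3.374
Column B: 0.549×0 + 3.77×2.509 + 18×2.785 + 9.49×2.892 + (z_c − 0.549 − 31.26)×3.374
The z_c×3.374 term appears on both sides and cancels. Collect the known terms of each column as K = Σ(ρt)_known − 3.374 × (depth of known layers): K_A = 51.194 − 3.374×17.9 = −9.2006; K_B = 87.03401 − 3.374×(0.549 + 31.26) = −20.289556.
Balance: K_A − x×(3.374 − 2.71) = K_B, so x = (K_A − K_B)/(3.374 − 2.71) = 11.089/0.664 = 16.7 km.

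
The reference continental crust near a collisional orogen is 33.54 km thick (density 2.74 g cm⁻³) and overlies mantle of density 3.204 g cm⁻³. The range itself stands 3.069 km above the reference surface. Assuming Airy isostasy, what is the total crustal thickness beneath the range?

Root depth r = h ρ_c / (ρ_m − ρ_c) = 3.069 km × 2.74 / 0.464 = 18.12 km.
Total thickness = T + h + r = 33.54 km + 3.069 km + 18.12 km = 54.7 km.

54.7 km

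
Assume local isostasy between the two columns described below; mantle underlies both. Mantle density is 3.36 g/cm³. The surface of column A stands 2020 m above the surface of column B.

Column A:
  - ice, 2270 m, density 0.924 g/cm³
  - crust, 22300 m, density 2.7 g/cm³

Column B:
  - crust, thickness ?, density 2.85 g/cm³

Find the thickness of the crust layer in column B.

Take the compensation level at the base of the deeper column (depth z_c below the surface of column A) and equate Σ ρ_i t_i down to z_c; mantle fills any gap and the z_c terms cancel.
Column A: 2270×0.924 + 22300×2.7 + (z_c − 24570)×3.36
Column B: 2020×0 + x×2.85 + (z_c − 2020 − 0 − x)×3.36
The z_c×3.36 term appears on both sides and cancels. Collect the known terms of each column as K = Σ(ρt)_known − 3.36 × (depth of known layers): K_A = 62307.48 − 3.36×24570 = −20247.72; K_B = 0 − 3.36×(2020 + 0) = −6787.2.
Balance: K_A = K_B − x×(3.36 − 2.85), so x = (K_B − K_A)/(3.36 − 2.85) = 13460.5/0.51 = 26400 m.

26400 m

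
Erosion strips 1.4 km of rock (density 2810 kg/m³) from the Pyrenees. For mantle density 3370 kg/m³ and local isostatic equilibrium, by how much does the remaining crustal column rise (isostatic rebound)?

Unloading: uplift u = e ρ_c/ρ_m = 1.4 km × 2810/3370 = 1.17 km.

1.17 km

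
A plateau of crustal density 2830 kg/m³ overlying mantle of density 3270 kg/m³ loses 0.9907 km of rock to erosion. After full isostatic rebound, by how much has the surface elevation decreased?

0.133 km

Rebound u = e ρ_c/ρ_m = 0.9907 km × 2830/3270 = 0.8574 km.
Net surface drop = e − u = 0.9907 km − 0.8574 km = e (ρ_m − ρ_c)/ρ_m = 0.133 km.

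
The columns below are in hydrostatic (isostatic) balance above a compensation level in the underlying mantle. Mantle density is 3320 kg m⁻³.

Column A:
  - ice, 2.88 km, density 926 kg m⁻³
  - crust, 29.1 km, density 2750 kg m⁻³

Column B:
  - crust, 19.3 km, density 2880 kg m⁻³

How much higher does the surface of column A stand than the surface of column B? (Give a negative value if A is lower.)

4.51 km

For any compensation level in the mantle, the mantle terms cancel and isostasy reduces to e = (Σt_A − Σt_B) − (Σ(ρt)_A − Σ(ρt)_B) / ρ_m.
Σt_A = 31.98 km; Σt_B = 19.3 km; Σ(ρt)_A = 82691.88; Σ(ρt)_B = 55584 (in km·kg m⁻³).
e = (31.98 − 19.3) − (82691.88 − 55584) / 3320 = 4.51 km.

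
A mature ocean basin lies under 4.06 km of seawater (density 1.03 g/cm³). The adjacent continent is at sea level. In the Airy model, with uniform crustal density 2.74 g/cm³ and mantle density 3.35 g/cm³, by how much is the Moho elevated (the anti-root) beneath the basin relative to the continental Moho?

11.4 km

In Airy isostatic equilibrium: replacing crust with seawater at the top is compensated by replacing crust with mantle at the base: d (ρ_c − ρ_w) = a (ρ_m − ρ_c).
a = d (ρ_c − ρ_w)/(ρ_m − ρ_c) = 4.06 km × 1.71/0.61 = 11.4 km.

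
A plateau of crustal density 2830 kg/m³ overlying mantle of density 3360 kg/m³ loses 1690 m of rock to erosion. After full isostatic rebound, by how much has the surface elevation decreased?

267 m

Rebound u = e ρ_c/ρ_m = 1690 m × 2830/3360 = 1423 m.
Net surface drop = e − u = 1690 m − 1423 m = e (ρ_m − ρ_c)/ρ_m = 267 m.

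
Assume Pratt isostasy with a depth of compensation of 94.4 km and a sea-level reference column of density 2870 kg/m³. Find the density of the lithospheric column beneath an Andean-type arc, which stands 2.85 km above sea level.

Pratt balance: ρ_ref D = ρ (D + h).
ρ = ρ_ref D/(D + h) = 2870 × 94.4 km/(94.4 km + 2.85 km) = 2790 kg/m³.

2790 kg/m³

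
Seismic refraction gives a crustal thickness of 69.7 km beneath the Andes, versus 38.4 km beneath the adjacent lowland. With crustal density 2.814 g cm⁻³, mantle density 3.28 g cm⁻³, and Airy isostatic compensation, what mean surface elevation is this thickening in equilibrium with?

Excess crust Δ = 69.7 km − 38.4 km = 31.3 km, split between elevation h and root r with h + r = Δ.
Airy balance ρ_c h = (ρ_m − ρ_c) r gives r = h ρ_c/(ρ_m − ρ_c), so h (1 + ρ_c/(ρ_m − ρ_c)) = Δ, i.e. h = Δ (ρ_m − ρ_c)/ρ_m.
h = 31.3 km × 0.466/3.28 = 4.45 km.

4.45 km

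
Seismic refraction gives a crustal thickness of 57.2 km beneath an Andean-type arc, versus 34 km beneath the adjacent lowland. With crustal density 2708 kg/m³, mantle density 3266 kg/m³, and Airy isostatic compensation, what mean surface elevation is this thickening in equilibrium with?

3.96 km

Excess crust Δ = 57.2 km − 34 km = 23.2 km, split between elevation h and root r with h + r = Δ.
Airy balance ρ_c h = (ρ_m − ρ_c) r gives r = h ρ_c/(ρ_m − ρ_c), so h (1 + ρ_c/(ρ_m − ρ_c)) = Δ, i.e. h = Δ (ρ_m − ρ_c)/ρ_m.
h = 23.2 km × 558/3266 = 3.96 km.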